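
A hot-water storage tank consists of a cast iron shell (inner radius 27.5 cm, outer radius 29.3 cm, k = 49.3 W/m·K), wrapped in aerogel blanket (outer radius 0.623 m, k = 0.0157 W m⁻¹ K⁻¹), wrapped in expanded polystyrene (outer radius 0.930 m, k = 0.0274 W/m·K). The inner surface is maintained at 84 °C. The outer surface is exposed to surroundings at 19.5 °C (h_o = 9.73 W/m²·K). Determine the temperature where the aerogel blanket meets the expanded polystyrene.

Series thermal resistances, inner to outer:
  R_cast iron = (1/0.275 − 1/0.293)/(4πk) = 0.2234/(4π·49.3) = 3.606×10^-4 K/W
  R_aerogel blanket = (1/0.293 − 1/0.623)/(4πk) = 1.808/(4π·0.0157) = 9.163 K/W
  R_expanded polystyrene = (1/0.623 − 1/0.930)/(4πk) = 0.5299/(4π·0.0274) = 1.539 K/W
  R_conv,out = 1/(4πr²h) = 1/(4π·0.930²·9.73) = 0.009456 K/W
ΣR = 3.606×10^-4 + 9.163 + 1.539 + 0.009456 = 10.71 K/W
Q = ΔT/ΣR = (84 °C − 19.5 °C)/10.71 = 6.022 W
From the inner boundary to the aerogel blanket/expanded polystyrene interface, ΣR_partial = 9.163 K/W.
T_interface = T_in − Q·ΣR_partial = 84 °C − (6.022)(9.163) = 28.8 °C

T = 28.8 °C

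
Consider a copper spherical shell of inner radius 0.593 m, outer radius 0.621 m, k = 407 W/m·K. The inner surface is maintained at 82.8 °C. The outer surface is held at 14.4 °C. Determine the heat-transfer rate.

Q = 4πk·ΔT/(1/r₁ − 1/r₂) = 4π × 407 × 68.4 / (1/0.593 − 1/0.621) = 4.60×10^6 W

Q = 4.60×10^6 W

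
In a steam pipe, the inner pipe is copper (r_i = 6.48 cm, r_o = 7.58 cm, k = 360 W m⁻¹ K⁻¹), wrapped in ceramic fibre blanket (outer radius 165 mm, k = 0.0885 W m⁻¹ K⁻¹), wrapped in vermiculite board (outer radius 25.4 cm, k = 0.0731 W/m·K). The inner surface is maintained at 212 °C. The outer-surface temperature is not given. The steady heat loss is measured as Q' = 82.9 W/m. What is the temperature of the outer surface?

T_out = 18.2 °C

Series resistances:
  R'_copper = ln(0.0758/0.0648)/(2πk) = 0.1568/(2π·360) = 6.932×10^-5 m·K/W
  R'_ceramic fibre blanket = ln(0.165/0.0758)/(2πk) = 0.7778/(2π·0.0885) = 1.399 m·K/W
  R'_vermiculite board = ln(0.254/0.165)/(2πk) = 0.4314/(2π·0.0731) = 0.9392 m·K/W
ΣR = 2.338 m·K/W
ΔT = Q'·ΣR = 82.9 × 2.338 = 193.8 K
Heat flows outward, so T_out = T_in − ΔT = 212 − 193.8 = 18.2 °C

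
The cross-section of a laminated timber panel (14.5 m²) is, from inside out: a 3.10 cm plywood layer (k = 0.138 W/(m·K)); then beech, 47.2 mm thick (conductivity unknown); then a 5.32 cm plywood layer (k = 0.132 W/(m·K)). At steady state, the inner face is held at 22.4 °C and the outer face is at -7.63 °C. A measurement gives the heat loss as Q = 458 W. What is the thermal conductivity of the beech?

ΣR = ΔT/Q = |22.4 − -7.63|/458 = 0.06557 K/W
Known resistances:
  R_plywood = L/(kA) = 0.0310/(0.138·14.5) = 0.01549 K/W
  R_plywood = L/(kA) = 0.0532/(0.132·14.5) = 0.02780 K/W
R_beech = ΣR − ΣR_known = 0.06557 − 0.04329 = 0.02228 K/W
L/(kA) = 0.02228 ⇒ k = 0.0472/(0.02228·14.5) = 0.146 W/m·K

k = 0.146 W/m·K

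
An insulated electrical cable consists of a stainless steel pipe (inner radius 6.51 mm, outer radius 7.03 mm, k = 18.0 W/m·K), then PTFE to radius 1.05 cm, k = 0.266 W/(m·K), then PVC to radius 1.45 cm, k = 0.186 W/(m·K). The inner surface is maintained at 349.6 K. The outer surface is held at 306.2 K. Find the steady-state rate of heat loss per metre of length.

Treat each layer as a resistance in series:
  R'_stainless steel = ln(0.00703/0.00651)/(2πk) = 0.07685/(2π·18.0) = 6.795×10^-4 m·K/W
  R'_PTFE = ln(0.0105/0.00703)/(2πk) = 0.4012/(2π·0.266) = 0.2400 m·K/W
  R'_PVC = ln(0.0145/0.0105)/(2πk) = 0.3228/(2π·0.186) = 0.2762 m·K/W
ΣR = 6.795×10^-4 + 0.2400 + 0.2762 = 0.5169 m·K/W
Q' = ΔT/ΣR = (349.6 K − 306.2 K)/0.5169 = 84.0 W/m

Q' = 84.0 W/m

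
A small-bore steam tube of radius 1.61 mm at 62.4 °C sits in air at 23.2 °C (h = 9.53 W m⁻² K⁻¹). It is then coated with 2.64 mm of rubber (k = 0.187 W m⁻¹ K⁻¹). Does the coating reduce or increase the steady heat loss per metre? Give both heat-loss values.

Critical radius for a cylinder: r_cr = k/h = 0.0196 m = 1.96 cm.
Outer radius after coating: r₂ = 0.00161 + 0.00264 = 0.00425 m.
Since r₁ < r_cr and r₂ ≤ r_cr, the coating moves toward the maximum at r_cr — heat loss rises.
Bare: R = 1/(2πr₁h) = 10.37 m·K/W; Q = 39.2/10.37 = 3.78 W/m.
Coated: R = R_cond + R_conv = 4.756 m·K/W; Q = 39.2/4.756 = 8.24 W/m.

increases: 3.78 → 8.24 W/m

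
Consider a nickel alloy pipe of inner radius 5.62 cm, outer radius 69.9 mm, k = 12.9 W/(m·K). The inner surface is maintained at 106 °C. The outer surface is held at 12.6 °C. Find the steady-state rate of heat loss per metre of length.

Q' = 2πk·ΔT/ln(r₂/r₁) = 2π × 12.9 × 93.4 / ln(0.0699/0.0562) = 34700 W/m

Q' = 34700 W/m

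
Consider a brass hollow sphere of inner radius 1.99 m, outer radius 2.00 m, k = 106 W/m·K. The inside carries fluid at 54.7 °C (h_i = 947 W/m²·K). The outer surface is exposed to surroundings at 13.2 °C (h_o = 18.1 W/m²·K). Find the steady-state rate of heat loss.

Q = 37.0 kW

Series thermal resistances, inner to outer:
  R_conv,in = 1/(4πr²h) = 1/(4π·1.99²·947) = 2.122×10^-5 K/W
  R_brass = (1/1.99 − 1/2.00)/(4πk) = 0.002513/(4π·106) = 1.886×10^-6 K/W
  R_conv,out = 1/(4πr²h) = 1/(4π·2.00²·18.1) = 0.001099 K/W
ΣR = 2.122×10^-5 + 1.886×10^-6 + 0.001099 = 0.001122 K/W
Q = ΔT/ΣR = (54.7 °C − 13.2 °C)/0.001122 = 37000 W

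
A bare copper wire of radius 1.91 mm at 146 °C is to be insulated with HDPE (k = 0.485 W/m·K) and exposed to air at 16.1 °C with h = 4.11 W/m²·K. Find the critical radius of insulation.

r_cr = 11.8 cm

For a cylinder, r_cr = k_ins/h = 0.485/4.11 = 0.118 m = 11.8 cm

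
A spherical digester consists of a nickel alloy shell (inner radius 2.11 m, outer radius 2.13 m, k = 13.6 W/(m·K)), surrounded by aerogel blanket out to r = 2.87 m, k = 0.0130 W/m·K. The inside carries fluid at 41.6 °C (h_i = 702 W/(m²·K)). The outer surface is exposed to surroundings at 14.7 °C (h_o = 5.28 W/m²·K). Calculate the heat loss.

Q = 36.2 W

Resistance network (inner→outer):
  R_conv,in = 1/(4πr²h) = 1/(4π·2.11²·702) = 2.546×10^-5 K/W
  R_nickel alloy = (1/2.11 − 1/2.13)/(4πk) = 0.004450/(4π·13.6) = 2.604×10^-5 K/W
  R_aerogel blanket = (1/2.13 − 1/2.87)/(4πk) = 0.1211/(4π·0.0130) = 0.7410 K/W
  R_conv,out = 1/(4πr²h) = 1/(4π·2.87²·5.28) = 0.001830 K/W
ΣR = 2.546×10^-5 + 2.604×10^-5 + 0.7410 + 0.001830 = 0.7429 K/W
Q = ΔT/ΣR = (41.6 °C − 14.7 °C)/0.7429 = 36.2 W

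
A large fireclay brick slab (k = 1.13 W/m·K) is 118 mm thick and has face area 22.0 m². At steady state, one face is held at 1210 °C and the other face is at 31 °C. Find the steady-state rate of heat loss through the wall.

Q = kA·ΔT/L = 1.13 × 22.0 × |1210 °C − 31 °C| / 0.118 = 2.48×10^5 W

Q = 248 kW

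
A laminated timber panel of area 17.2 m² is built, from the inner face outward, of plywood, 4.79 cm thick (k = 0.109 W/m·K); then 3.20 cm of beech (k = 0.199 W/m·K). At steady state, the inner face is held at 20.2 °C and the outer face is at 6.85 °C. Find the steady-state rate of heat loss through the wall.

Resistance network (inner→outer):
  R_plywood = L/(kA) = 0.0479/(0.109·17.2) = 0.02555 K/W
  R_beech = L/(kA) = 0.0320/(0.199·17.2) = 0.009349 K/W
ΣR = 0.02555 + 0.009349 = 0.03490 K/W
Q = ΔT/ΣR = (20.2 °C − 6.85 °C)/0.03490 = 383 W

Q = 383 W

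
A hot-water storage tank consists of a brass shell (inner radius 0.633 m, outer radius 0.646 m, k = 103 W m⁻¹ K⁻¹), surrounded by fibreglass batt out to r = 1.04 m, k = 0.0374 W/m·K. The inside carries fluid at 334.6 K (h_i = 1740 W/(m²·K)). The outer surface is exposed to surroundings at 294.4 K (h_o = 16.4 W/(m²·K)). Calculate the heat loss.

Resistance network (inner→outer):
  R_conv,in = 1/(4πr²h) = 1/(4π·0.633²·1740) = 1.141×10^-4 K/W
  R_brass = (1/0.633 − 1/0.646)/(4πk) = 0.03179/(4π·103) = 2.456×10^-5 K/W
  R_fibreglass batt = (1/0.646 − 1/1.04)/(4πk) = 0.5864/(4π·0.0374) = 1.248 K/W
  R_conv,out = 1/(4πr²h) = 1/(4π·1.04²·16.4) = 0.004486 K/W
ΣR = 1.141×10^-4 + 2.456×10^-5 + 1.248 + 0.004486 = 1.253 K/W
Q = ΔT/ΣR = (334.6 K − 294.4 K)/1.253 = 32.1 W

Q = 32.1 W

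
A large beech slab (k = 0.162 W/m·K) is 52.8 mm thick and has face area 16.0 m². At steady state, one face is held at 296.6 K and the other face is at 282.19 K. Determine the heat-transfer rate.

Q = 707 W

Q = kA·ΔT/L = 0.162 × 16.0 × |296.6 K − 282.19 K| / 0.0528 = 707 W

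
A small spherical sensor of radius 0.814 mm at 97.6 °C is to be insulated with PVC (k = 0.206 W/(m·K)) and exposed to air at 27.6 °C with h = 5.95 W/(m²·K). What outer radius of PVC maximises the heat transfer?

For a sphere, r_cr = 2k_ins/h = 2·0.206/5.95 = 0.0692 m = 6.92 cm

r_cr = 6.92 cm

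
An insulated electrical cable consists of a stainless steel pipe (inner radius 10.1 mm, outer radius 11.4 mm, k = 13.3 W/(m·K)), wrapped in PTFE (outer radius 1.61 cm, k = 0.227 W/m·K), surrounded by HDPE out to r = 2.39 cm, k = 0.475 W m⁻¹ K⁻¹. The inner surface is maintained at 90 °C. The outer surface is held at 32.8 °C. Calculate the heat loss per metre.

Treat each layer as a resistance in series:
  R'_stainless steel = ln(0.0114/0.0101)/(2πk) = 0.1211/(2π·13.3) = 0.001449 m·K/W
  R'_PTFE = ln(0.0161/0.0114)/(2πk) = 0.3452/(2π·0.227) = 0.2420 m·K/W
  R'_HDPE = ln(0.0239/0.0161)/(2πk) = 0.3951/(2π·0.475) = 0.1324 m·K/W
ΣR = 0.001449 + 0.2420 + 0.1324 = 0.3758 m·K/W
Q' = ΔT/ΣR = (90 °C − 32.8 °C)/0.3758 = 152 W/m

Q' = 152 W/m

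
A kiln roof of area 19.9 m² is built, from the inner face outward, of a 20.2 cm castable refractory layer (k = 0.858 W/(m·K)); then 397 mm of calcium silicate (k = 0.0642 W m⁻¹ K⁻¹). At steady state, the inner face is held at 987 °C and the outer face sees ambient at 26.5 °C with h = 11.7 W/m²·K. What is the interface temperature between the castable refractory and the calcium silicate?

T = 952 °C

Treat each layer as a resistance in series:
  R_castable refractory = L/(kA) = 0.202/(0.858·19.9) = 0.01183 K/W
  R_calcium silicate = L/(kA) = 0.397/(0.0642·19.9) = 0.3107 K/W
  R_conv,out = 1/(hA) = 1/(11.7·19.9) = 0.004295 K/W
ΣR = 0.01183 + 0.3107 + 0.004295 = 0.3268 K/W
Q = ΔT/ΣR = (987 °C − 26.5 °C)/0.3268 = 2939 W
From the inner boundary to the castable refractory/calcium silicate interface, ΣR_partial = 0.01183 K/W.
T_interface = T_in − Q·ΣR_partial = 987 °C − (2939)(0.01183) = 952 °C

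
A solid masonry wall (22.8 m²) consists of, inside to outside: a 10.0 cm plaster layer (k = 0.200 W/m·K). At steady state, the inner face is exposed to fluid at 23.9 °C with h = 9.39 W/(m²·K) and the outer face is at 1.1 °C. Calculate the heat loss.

Resistance network (inner→outer):
  R_conv,in = 1/(hA) = 1/(9.39·22.8) = 0.004671 K/W
  R_plaster = L/(kA) = 0.100/(0.200·22.8) = 0.02193 K/W
ΣR = 0.004671 + 0.02193 = 0.02660 K/W
Q = ΔT/ΣR = (23.9 °C − 1.1 °C)/0.02660 = 857 W

Q = 857 W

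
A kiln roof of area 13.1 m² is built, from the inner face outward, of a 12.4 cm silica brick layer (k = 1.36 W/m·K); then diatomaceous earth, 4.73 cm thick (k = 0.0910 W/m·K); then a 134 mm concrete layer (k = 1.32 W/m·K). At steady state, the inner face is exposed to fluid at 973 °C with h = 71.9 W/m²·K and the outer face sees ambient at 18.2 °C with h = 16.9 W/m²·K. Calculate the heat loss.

Resistance network (inner→outer):
  R_conv,in = 1/(hA) = 1/(71.9·13.1) = 0.001062 K/W
  R_silica brick = L/(kA) = 0.124/(1.36·13.1) = 0.006960 K/W
  R_diatomaceous earth = L/(kA) = 0.0473/(0.0910·13.1) = 0.03968 K/W
  R_concrete = L/(kA) = 0.134/(1.32·13.1) = 0.007749 K/W
  R_conv,out = 1/(hA) = 1/(16.9·13.1) = 0.004517 K/W
ΣR = 0.001062 + 0.006960 + 0.03968 + 0.007749 + 0.004517 = 0.05997 K/W
Q = ΔT/ΣR = (973 °C − 18.2 °C)/0.05997 = 15900 W

Q = 15900 W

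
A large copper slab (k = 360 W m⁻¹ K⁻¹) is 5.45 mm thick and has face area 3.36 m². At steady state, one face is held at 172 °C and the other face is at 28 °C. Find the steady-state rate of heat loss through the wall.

Q = 32000 kW

Q = kA·ΔT/L = 360 × 3.36 × |172 °C − 28 °C| / 0.00545 = 3.20×10^7 W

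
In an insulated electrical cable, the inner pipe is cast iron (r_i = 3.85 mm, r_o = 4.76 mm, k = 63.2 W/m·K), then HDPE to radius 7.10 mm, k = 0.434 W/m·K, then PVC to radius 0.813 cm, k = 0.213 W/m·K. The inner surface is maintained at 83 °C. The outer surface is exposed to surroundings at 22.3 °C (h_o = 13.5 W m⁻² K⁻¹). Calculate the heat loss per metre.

Treat each layer as a resistance in series:
  R'_cast iron = ln(0.00476/0.00385)/(2πk) = 0.2122/(2π·63.2) = 5.343×10^-4 m·K/W
  R'_HDPE = ln(0.00710/0.00476)/(2πk) = 0.3998/(2π·0.434) = 0.1466 m·K/W
  R'_PVC = ln(0.00813/0.00710)/(2πk) = 0.1355/(2π·0.213) = 0.1012 m·K/W
  R'_conv,out = 1/(2πr h) = 1/(2π·0.00813·13.5) = 1.450 m·K/W
ΣR = 5.343×10^-4 + 0.1466 + 0.1012 + 1.450 = 1.698 m·K/W
Q' = ΔT/ΣR = (83 °C − 22.3 °C)/1.698 = 35.7 W/m

Q' = 35.7 W/m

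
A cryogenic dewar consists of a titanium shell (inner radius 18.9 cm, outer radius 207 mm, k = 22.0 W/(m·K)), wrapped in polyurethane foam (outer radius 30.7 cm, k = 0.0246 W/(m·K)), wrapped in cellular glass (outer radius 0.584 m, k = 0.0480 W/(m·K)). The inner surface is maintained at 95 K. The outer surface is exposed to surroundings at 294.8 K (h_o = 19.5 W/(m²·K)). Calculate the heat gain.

Resistance network (inner→outer):
  R_titanium = (1/0.189 − 1/0.207)/(4πk) = 0.4601/(4π·22.0) = 0.001664 K/W
  R_polyurethane foam = (1/0.207 − 1/0.307)/(4πk) = 1.574/(4π·0.0246) = 5.090 K/W
  R_cellular glass = (1/0.307 − 1/0.584)/(4πk) = 1.545/(4π·0.0480) = 2.561 K/W
  R_conv,out = 1/(4πr²h) = 1/(4π·0.584²·19.5) = 0.01197 K/W
ΣR = 0.001664 + 5.090 + 2.561 + 0.01197 = 7.665 K/W
Q = ΔT/ΣR = (95 K − 294.8 K)/7.665 = -26.1 W
(Negative Q ⇒ heat flows inward; heat gain = 26.1 W.)

Q = 26.1 W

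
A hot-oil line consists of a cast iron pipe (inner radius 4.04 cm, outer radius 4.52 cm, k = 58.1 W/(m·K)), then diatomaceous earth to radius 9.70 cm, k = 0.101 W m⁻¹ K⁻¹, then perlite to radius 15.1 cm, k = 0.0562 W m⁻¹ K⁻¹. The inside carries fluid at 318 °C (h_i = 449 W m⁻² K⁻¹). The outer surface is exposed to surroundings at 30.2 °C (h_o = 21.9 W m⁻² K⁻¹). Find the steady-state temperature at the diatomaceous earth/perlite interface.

Series thermal resistances, inner to outer:
  R'_conv,in = 1/(2πr h) = 1/(2π·0.0404·449) = 0.008774 m·K/W
  R'_cast iron = ln(0.0452/0.0404)/(2πk) = 0.1123/(2π·58.1) = 3.075×10^-4 m·K/W
  R'_diatomaceous earth = ln(0.0970/0.0452)/(2πk) = 0.7636/(2π·0.101) = 1.203 m·K/W
  R'_perlite = ln(0.151/0.0970)/(2πk) = 0.4426/(2π·0.0562) = 1.253 m·K/W
  R'_conv,out = 1/(2πr h) = 1/(2π·0.151·21.9) = 0.04813 m·K/W
ΣR = 0.008774 + 3.075×10^-4 + 1.203 + 1.253 + 0.04813 = 2.513 m·K/W
Q' = ΔT/ΣR = (318 °C − 30.2 °C)/2.513 = 114.5 W/m
From the inner boundary to the diatomaceous earth/perlite interface, ΣR_partial = 1.212 m·K/W.
T_interface = T_in − Q'·ΣR_partial = 318 °C − (114.5)(1.212) = 179 °C

T = 179 °C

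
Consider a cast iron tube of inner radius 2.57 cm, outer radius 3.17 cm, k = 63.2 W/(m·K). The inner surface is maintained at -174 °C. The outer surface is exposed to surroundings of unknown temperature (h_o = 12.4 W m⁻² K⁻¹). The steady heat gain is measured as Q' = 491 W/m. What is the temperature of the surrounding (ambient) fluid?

Sum the resistances:
  R'_cast iron = ln(0.0317/0.0257)/(2πk) = 0.2098/(2π·63.2) = 5.284×10^-4 m·K/W
  R'_conv,out = 1/(2πr h) = 1/(2π·0.0317·12.4) = 0.4049 m·K/W
ΣR = 0.4054 m·K/W
ΔT = Q'·ΣR = 491 × 0.4054 = 199.1 K
Heat flows inward, so T_out = T_in + ΔT = -174 + 199.1 = 25.1 °C

T_out = 25.1 °C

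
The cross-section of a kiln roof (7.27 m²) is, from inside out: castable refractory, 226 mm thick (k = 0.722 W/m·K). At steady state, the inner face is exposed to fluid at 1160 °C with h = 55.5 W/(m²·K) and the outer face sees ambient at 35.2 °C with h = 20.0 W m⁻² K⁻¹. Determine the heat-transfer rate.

Q = 21.5 kW

Treat each layer as a resistance in series:
  R_conv,in = 1/(hA) = 1/(55.5·7.27) = 0.002478 K/W
  R_castable refractory = L/(kA) = 0.226/(0.722·7.27) = 0.04306 K/W
  R_conv,out = 1/(hA) = 1/(20.0·7.27) = 0.006878 K/W
ΣR = 0.002478 + 0.04306 + 0.006878 = 0.05242 K/W
Q = ΔT/ΣR = (1160 °C − 35.2 °C)/0.05242 = 21500 W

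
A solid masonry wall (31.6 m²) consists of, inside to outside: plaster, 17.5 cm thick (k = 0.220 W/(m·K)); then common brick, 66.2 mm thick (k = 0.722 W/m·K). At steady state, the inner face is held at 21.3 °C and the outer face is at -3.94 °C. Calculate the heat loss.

Q = 899 W

Series thermal resistances, inner to outer:
  R_plaster = L/(kA) = 0.175/(0.220·31.6) = 0.02517 K/W
  R_common brick = L/(kA) = 0.0662/(0.722·31.6) = 0.002902 K/W
ΣR = 0.02517 + 0.002902 = 0.02807 K/W
Q = ΔT/ΣR = (21.3 °C − -3.94 °C)/0.02807 = 899 W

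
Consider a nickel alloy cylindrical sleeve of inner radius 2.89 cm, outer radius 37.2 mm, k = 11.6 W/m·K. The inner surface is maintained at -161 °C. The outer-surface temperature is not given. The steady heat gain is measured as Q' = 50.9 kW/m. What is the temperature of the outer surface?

Sum the resistances:
  R'_nickel alloy = ln(0.0372/0.0289)/(2πk) = 0.2525/(2π·11.6) = 0.003464 m·K/W
ΣR = 0.003464 m·K/W
ΔT = Q'·ΣR = 50900 × 0.003464 = 176.3 K
Heat flows inward, so T_out = T_in + ΔT = -161 + 176.3 = 15.3 °C

T_out = 15.3 °C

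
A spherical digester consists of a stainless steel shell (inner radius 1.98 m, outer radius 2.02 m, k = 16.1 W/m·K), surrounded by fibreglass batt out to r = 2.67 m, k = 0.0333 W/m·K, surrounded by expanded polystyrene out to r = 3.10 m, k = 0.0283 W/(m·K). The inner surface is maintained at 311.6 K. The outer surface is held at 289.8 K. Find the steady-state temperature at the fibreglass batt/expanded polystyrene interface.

T = 297.1 K

Treat each layer as a resistance in series:
  R_stainless steel = (1/1.98 − 1/2.02)/(4πk) = 0.01000/(4π·16.1) = 4.943×10^-5 K/W
  R_fibreglass batt = (1/2.02 − 1/2.67)/(4πk) = 0.1205/(4π·0.0333) = 0.2880 K/W
  R_expanded polystyrene = (1/2.67 − 1/3.10)/(4πk) = 0.05195/(4π·0.0283) = 0.1461 K/W
ΣR = 4.943×10^-5 + 0.2880 + 0.1461 = 0.4341 K/W
Q = ΔT/ΣR = (311.6 K − 289.8 K)/0.4341 = 50.22 W
From the inner boundary to the fibreglass batt/expanded polystyrene interface, ΣR_partial = 0.2880 K/W.
T_interface = T_in − Q·ΣR_partial = 311.6 K − (50.22)(0.2880) = 297.1 K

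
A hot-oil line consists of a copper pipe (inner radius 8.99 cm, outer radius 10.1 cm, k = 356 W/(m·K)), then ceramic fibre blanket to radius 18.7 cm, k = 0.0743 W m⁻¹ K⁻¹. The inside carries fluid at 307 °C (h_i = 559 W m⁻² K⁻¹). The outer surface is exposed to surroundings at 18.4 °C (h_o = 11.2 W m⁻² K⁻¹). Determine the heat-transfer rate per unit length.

Q' = 206 W/m

Series thermal resistances, inner to outer:
  R'_conv,in = 1/(2πr h) = 1/(2π·0.0899·559) = 0.003167 m·K/W
  R'_copper = ln(0.101/0.0899)/(2πk) = 0.1164/(2π·356) = 5.205×10^-5 m·K/W
  R'_ceramic fibre blanket = ln(0.187/0.101)/(2πk) = 0.6160/(2π·0.0743) = 1.319 m·K/W
  R'_conv,out = 1/(2πr h) = 1/(2π·0.187·11.2) = 0.07599 m·K/W
ΣR = 0.003167 + 5.205×10^-5 + 1.319 + 0.07599 = 1.398 m·K/W
Q' = ΔT/ΣR = (307 °C − 18.4 °C)/1.398 = 206 W/m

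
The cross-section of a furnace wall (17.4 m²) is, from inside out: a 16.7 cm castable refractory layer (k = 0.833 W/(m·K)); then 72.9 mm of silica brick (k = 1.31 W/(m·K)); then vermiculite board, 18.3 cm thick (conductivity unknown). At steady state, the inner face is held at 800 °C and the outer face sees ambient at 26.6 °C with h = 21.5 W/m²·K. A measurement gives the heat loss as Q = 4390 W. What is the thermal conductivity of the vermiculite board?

ΣR = ΔT/Q = |800 − 26.6|/4390 = 0.1762 K/W
Known resistances:
  R_castable refractory = L/(kA) = 0.167/(0.833·17.4) = 0.01152 K/W
  R_silica brick = L/(kA) = 0.0729/(1.31·17.4) = 0.003198 K/W
  R_conv,out = 1/(hA) = 1/(21.5·17.4) = 0.002673 K/W
R_vermiculite board = ΣR − ΣR_known = 0.1762 − 0.01739 = 0.1588 K/W
L/(kA) = 0.1588 ⇒ k = 0.183/(0.1588·17.4) = 0.0662 W/m·K

k = 0.0662 W/m·K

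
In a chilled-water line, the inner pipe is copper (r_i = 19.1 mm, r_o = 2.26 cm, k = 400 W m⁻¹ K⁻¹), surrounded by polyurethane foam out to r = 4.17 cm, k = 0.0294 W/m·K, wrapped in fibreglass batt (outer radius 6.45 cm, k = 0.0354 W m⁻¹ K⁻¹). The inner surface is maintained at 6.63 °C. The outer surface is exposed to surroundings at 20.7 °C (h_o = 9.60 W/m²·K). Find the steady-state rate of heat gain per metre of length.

Q' = 2.54 W/m

Treat each layer as a resistance in series:
  R'_copper = ln(0.0226/0.0191)/(2πk) = 0.1683/(2π·400) = 6.695×10^-5 m·K/W
  R'_polyurethane foam = ln(0.0417/0.0226)/(2πk) = 0.6126/(2π·0.0294) = 3.316 m·K/W
  R'_fibreglass batt = ln(0.0645/0.0417)/(2πk) = 0.4362/(2π·0.0354) = 1.961 m·K/W
  R'_conv,out = 1/(2πr h) = 1/(2π·0.0645·9.60) = 0.2570 m·K/W
ΣR = 6.695×10^-5 + 3.316 + 1.961 + 0.2570 = 5.534 m·K/W
Q' = ΔT/ΣR = (6.63 °C − 20.7 °C)/5.534 = -2.54 W/m
(Negative Q' ⇒ heat flows inward; heat gain = 2.54 W/m.)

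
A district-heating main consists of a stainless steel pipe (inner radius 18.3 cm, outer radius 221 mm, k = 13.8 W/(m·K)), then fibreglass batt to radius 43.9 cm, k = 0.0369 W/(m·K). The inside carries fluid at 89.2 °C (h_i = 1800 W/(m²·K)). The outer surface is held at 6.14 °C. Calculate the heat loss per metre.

Q' = 28.0 W/m

Treat each layer as a resistance in series:
  R'_conv,in = 1/(2πr h) = 1/(2π·0.183·1800) = 4.832×10^-4 m·K/W
  R'_stainless steel = ln(0.221/0.183)/(2πk) = 0.1887/(2π·13.8) = 0.002176 m·K/W
  R'_fibreglass batt = ln(0.439/0.221)/(2πk) = 0.6863/(2π·0.0369) = 2.960 m·K/W
ΣR = 4.832×10^-4 + 0.002176 + 2.960 = 2.963 m·K/W
Q' = ΔT/ΣR = (89.2 °C − 6.14 °C)/2.963 = 28.0 W/m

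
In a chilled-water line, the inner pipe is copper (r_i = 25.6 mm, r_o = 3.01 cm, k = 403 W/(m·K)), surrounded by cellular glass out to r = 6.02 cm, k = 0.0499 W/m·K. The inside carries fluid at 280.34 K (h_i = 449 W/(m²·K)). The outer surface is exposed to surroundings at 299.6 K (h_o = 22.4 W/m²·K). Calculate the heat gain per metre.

Q' = 8.22 W/m

Resistance network (inner→outer):
  R'_conv,in = 1/(2πr h) = 1/(2π·0.0256·449) = 0.01385 m·K/W
  R'_copper = ln(0.0301/0.0256)/(2πk) = 0.1619/(2π·403) = 6.395×10^-5 m·K/W
  R'_cellular glass = ln(0.0602/0.0301)/(2πk) = 0.6931/(2π·0.0499) = 2.211 m·K/W
  R'_conv,out = 1/(2πr h) = 1/(2π·0.0602·22.4) = 0.1180 m·K/W
ΣR = 0.01385 + 6.395×10^-5 + 2.211 + 0.1180 = 2.343 m·K/W
Q' = ΔT/ΣR = (280.34 K − 299.6 K)/2.343 = -8.22 W/m
(Negative Q' ⇒ heat flows inward; heat gain = 8.22 W/m.)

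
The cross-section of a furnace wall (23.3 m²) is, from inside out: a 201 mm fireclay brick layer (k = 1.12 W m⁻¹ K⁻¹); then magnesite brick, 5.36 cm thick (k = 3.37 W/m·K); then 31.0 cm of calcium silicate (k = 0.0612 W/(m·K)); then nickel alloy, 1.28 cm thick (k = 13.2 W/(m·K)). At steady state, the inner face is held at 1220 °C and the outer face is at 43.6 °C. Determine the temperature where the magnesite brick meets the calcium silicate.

T = 1176 °C

Resistance network (inner→outer):
  R_fireclay brick = L/(kA) = 0.201/(1.12·23.3) = 0.007702 K/W
  R_magnesite brick = L/(kA) = 0.0536/(3.37·23.3) = 6.826×10^-4 K/W
  R_calcium silicate = L/(kA) = 0.310/(0.0612·23.3) = 0.2174 K/W
  R_nickel alloy = L/(kA) = 0.0128/(13.2·23.3) = 4.162×10^-5 K/W
ΣR = 0.007702 + 6.826×10^-4 + 0.2174 + 4.162×10^-5 = 0.2258 K/W
Q = ΔT/ΣR = (1220 °C − 43.6 °C)/0.2258 = 5210 W
From the inner boundary to the magnesite brick/calcium silicate interface, ΣR_partial = 0.008385 K/W.
T_interface = T_in − Q·ΣR_partial = 1220 °C − (5210)(0.008385) = 1176 °C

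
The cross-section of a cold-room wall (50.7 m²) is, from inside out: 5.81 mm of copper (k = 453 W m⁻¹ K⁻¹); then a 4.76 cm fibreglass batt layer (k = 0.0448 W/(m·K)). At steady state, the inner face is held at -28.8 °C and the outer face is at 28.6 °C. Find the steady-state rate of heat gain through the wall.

Q = 2740 W

Treat each layer as a resistance in series:
  R_copper = L/(kA) = 0.00581/(453·50.7) = 2.530×10^-7 K/W
  R_fibreglass batt = L/(kA) = 0.0476/(0.0448·50.7) = 0.02096 K/W
ΣR = 2.530×10^-7 + 0.02096 = 0.02096 K/W
Q = ΔT/ΣR = (-28.8 °C − 28.6 °C)/0.02096 = -2740 W
(Negative Q ⇒ heat flows inward; heat gain = 2740 W.)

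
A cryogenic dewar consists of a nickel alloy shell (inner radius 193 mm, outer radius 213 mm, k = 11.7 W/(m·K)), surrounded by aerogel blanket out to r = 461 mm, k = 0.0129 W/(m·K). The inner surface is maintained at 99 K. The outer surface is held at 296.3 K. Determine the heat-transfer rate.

Q = 12.7 W

Series thermal resistances, inner to outer:
  R_nickel alloy = (1/0.193 − 1/0.213)/(4πk) = 0.4865/(4π·11.7) = 0.003309 K/W
  R_aerogel blanket = (1/0.213 − 1/0.461)/(4πk) = 2.526/(4π·0.0129) = 15.58 K/W
ΣR = 0.003309 + 15.58 = 15.58 K/W
Q = ΔT/ΣR = (99 K − 296.3 K)/15.58 = -12.7 W
(Negative Q ⇒ heat flows inward; heat gain = 12.7 W.)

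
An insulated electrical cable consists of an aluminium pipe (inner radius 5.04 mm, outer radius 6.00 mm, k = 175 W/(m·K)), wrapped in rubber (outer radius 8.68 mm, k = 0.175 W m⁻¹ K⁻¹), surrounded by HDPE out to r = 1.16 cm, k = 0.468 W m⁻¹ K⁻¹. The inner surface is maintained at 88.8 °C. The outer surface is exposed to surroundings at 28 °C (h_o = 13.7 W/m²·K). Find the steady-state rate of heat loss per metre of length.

Series thermal resistances, inner to outer:
  R'_aluminium = ln(0.00600/0.00504)/(2πk) = 0.1744/(2π·175) = 1.586×10^-4 m·K/W
  R'_rubber = ln(0.00868/0.00600)/(2πk) = 0.3693/(2π·0.175) = 0.3358 m·K/W
  R'_HDPE = ln(0.0116/0.00868)/(2πk) = 0.2900/(2π·0.468) = 0.09862 m·K/W
  R'_conv,out = 1/(2πr h) = 1/(2π·0.0116·13.7) = 1.001 m·K/W
ΣR = 1.586×10^-4 + 0.3358 + 0.09862 + 1.001 = 1.436 m·K/W
Q' = ΔT/ΣR = (88.8 °C − 28 °C)/1.436 = 42.3 W/m

Q' = 42.3 W/m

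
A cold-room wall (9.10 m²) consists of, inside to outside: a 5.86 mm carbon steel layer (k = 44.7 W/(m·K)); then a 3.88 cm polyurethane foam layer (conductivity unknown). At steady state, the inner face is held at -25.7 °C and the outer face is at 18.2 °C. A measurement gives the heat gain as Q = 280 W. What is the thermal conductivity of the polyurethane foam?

k = 0.0272 W/m·K

ΣR = ΔT/Q = |-25.7 − 18.2|/280 = 0.1568 K/W
Known resistances:
  R_carbon steel = L/(kA) = 0.00586/(44.7·9.10) = 1.441×10^-5 K/W
R_polyurethane foam = ΣR − ΣR_known = 0.1568 − 1.441×10^-5 = 0.1568 K/W
L/(kA) = 0.1568 ⇒ k = 0.0388/(0.1568·9.10) = 0.0272 W/m·K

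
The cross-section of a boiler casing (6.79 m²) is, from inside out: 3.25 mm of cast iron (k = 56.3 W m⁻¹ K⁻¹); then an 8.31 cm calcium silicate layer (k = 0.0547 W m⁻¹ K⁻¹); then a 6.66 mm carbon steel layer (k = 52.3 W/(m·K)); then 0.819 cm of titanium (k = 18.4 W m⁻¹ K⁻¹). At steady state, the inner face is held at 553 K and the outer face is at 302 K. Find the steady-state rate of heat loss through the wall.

Q = 1120 W

Treat each layer as a resistance in series:
  R_cast iron = L/(kA) = 0.00325/(56.3·6.79) = 8.502×10^-6 K/W
  R_calcium silicate = L/(kA) = 0.0831/(0.0547·6.79) = 0.2237 K/W
  R_carbon steel = L/(kA) = 0.00666/(52.3·6.79) = 1.875×10^-5 K/W
  R_titanium = L/(kA) = 0.00819/(18.4·6.79) = 6.555×10^-5 K/W
ΣR = 8.502×10^-6 + 0.2237 + 1.875×10^-5 + 6.555×10^-5 = 0.2238 K/W
Q = ΔT/ΣR = (553 K − 302 K)/0.2238 = 1120 W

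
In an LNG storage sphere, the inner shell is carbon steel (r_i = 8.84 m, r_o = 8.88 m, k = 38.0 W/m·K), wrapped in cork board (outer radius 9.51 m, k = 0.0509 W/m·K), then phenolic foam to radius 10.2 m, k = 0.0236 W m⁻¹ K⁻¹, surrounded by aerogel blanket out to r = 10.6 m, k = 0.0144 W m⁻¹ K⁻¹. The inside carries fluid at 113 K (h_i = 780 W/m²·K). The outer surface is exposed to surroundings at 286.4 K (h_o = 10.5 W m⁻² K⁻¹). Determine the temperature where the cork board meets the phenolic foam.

Series thermal resistances, inner to outer:
  R_conv,in = 1/(4πr²h) = 1/(4π·8.84²·780) = 1.306×10^-6 K/W
  R_carbon steel = (1/8.84 − 1/8.88)/(4πk) = 5.096×10^-4/(4π·38.0) = 1.067×10^-6 K/W
  R_cork board = (1/8.88 − 1/9.51)/(4πk) = 0.007460/(4π·0.0509) = 0.01166 K/W
  R_phenolic foam = (1/9.51 − 1/10.2)/(4πk) = 0.007113/(4π·0.0236) = 0.02399 K/W
  R_aerogel blanket = (1/10.2 − 1/10.6)/(4πk) = 0.003700/(4π·0.0144) = 0.02044 K/W
  R_conv,out = 1/(4πr²h) = 1/(4π·10.6²·10.5) = 6.745×10^-5 K/W
ΣR = 1.306×10^-6 + 1.067×10^-6 + 0.01166 + 0.02399 + 0.02044 + 6.745×10^-5 = 0.05616 K/W
Q = ΔT/ΣR = (113 K − 286.4 K)/0.05616 = -3088 W
From the inner boundary to the cork board/phenolic foam interface, ΣR_partial = 0.01166 K/W.
T_interface = T_in − Q·ΣR_partial = 113 K − (-3088)(0.01166) = 149 K

T = 149 K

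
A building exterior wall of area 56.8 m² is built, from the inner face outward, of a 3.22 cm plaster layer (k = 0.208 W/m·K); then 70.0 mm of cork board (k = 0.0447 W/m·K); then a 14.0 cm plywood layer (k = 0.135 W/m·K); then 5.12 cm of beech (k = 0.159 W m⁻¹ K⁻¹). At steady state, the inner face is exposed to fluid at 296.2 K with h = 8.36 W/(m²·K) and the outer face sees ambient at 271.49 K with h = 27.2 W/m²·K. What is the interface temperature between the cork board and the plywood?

Treat each layer as a resistance in series:
  R_conv,in = 1/(hA) = 1/(8.36·56.8) = 0.002106 K/W
  R_plaster = L/(kA) = 0.0322/(0.208·56.8) = 0.002725 K/W
  R_cork board = L/(kA) = 0.0700/(0.0447·56.8) = 0.02757 K/W
  R_plywood = L/(kA) = 0.140/(0.135·56.8) = 0.01826 K/W
  R_beech = L/(kA) = 0.0512/(0.159·56.8) = 0.005669 K/W
  R_conv,out = 1/(hA) = 1/(27.2·56.8) = 6.473×10^-4 K/W
ΣR = 0.002106 + 0.002725 + 0.02757 + 0.01826 + 0.005669 + 6.473×10^-4 = 0.05698 K/W
Q = ΔT/ΣR = (296.2 K − 271.49 K)/0.05698 = 433.7 W
From the inner boundary to the cork board/plywood interface, ΣR_partial = 0.03240 K/W.
T_interface = T_in − Q·ΣR_partial = 296.2 K − (433.7)(0.03240) = 282.15 K

T = 282.15 K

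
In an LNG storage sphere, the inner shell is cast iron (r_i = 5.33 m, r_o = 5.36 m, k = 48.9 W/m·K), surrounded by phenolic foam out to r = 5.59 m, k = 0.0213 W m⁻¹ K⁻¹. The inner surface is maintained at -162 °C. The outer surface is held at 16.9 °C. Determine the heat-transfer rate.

Series thermal resistances, inner to outer:
  R_cast iron = (1/5.33 − 1/5.36)/(4πk) = 0.001050/(4π·48.9) = 1.709×10^-6 K/W
  R_phenolic foam = (1/5.36 − 1/5.59)/(4πk) = 0.007676/(4π·0.0213) = 0.02868 K/W
ΣR = 1.709×10^-6 + 0.02868 = 0.02868 K/W
Q = ΔT/ΣR = (-162 °C − 16.9 °C)/0.02868 = -6240 W
(Negative Q ⇒ heat flows inward; heat gain = 6240 W.)

Q = 6240 W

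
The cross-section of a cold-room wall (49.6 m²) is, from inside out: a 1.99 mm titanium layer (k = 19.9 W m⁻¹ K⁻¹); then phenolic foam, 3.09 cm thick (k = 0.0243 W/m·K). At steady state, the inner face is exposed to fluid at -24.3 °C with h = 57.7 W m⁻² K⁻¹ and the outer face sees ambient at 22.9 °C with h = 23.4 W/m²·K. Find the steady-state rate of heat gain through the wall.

Treat each layer as a resistance in series:
  R_conv,in = 1/(hA) = 1/(57.7·49.6) = 3.494×10^-4 K/W
  R_titanium = L/(kA) = 0.00199/(19.9·49.6) = 2.016×10^-6 K/W
  R_phenolic foam = L/(kA) = 0.0309/(0.0243·49.6) = 0.02564 K/W
  R_conv,out = 1/(hA) = 1/(23.4·49.6) = 8.616×10^-4 K/W
ΣR = 3.494×10^-4 + 2.016×10^-6 + 0.02564 + 8.616×10^-4 = 0.02685 K/W
Q = ΔT/ΣR = (-24.3 °C − 22.9 °C)/0.02685 = -1760 W
(Negative Q ⇒ heat flows inward; heat gain = 1760 W.)

Q = 1760 W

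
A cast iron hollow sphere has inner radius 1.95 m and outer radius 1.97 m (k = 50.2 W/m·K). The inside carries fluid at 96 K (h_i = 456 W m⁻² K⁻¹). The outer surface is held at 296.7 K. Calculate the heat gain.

Series thermal resistances, inner to outer:
  R_conv,in = 1/(4πr²h) = 1/(4π·1.95²·456) = 4.589×10^-5 K/W
  R_cast iron = (1/1.95 − 1/1.97)/(4πk) = 0.005206/(4π·50.2) = 8.253×10^-6 K/W
ΣR = 4.589×10^-5 + 8.253×10^-6 = 5.414×10^-5 K/W
Q = ΔT/ΣR = (96 K − 296.7 K)/5.414×10^-5 = -3.71×10^6 W
(Negative Q ⇒ heat flows inward; heat gain = 3.71×10^6 W.)

Q = 3.71×10^6 W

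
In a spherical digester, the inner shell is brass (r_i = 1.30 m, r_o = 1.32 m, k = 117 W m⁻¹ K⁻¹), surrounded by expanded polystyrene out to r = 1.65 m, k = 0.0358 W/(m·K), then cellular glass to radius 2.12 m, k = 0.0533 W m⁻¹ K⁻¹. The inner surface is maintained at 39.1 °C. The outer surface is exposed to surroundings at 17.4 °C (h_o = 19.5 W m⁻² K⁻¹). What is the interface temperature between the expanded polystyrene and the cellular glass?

T = 25.5 °C

Series thermal resistances, inner to outer:
  R_brass = (1/1.30 − 1/1.32)/(4πk) = 0.01166/(4π·117) = 7.927×10^-6 K/W
  R_expanded polystyrene = (1/1.32 − 1/1.65)/(4πk) = 0.1515/(4π·0.0358) = 0.3368 K/W
  R_cellular glass = (1/1.65 − 1/2.12)/(4πk) = 0.1344/(4π·0.0533) = 0.2006 K/W
  R_conv,out = 1/(4πr²h) = 1/(4π·2.12²·19.5) = 9.080×10^-4 K/W
ΣR = 7.927×10^-6 + 0.3368 + 0.2006 + 9.080×10^-4 = 0.5383 K/W
Q = ΔT/ΣR = (39.1 °C − 17.4 °C)/0.5383 = 40.31 W
From the inner boundary to the expanded polystyrene/cellular glass interface, ΣR_partial = 0.3368 K/W.
T_interface = T_in − Q·ΣR_partial = 39.1 °C − (40.31)(0.3368) = 25.5 °C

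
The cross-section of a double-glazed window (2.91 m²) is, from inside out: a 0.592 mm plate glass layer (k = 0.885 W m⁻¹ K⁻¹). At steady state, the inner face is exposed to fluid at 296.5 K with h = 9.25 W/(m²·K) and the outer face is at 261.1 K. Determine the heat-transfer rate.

Q = 947 W

Treat each layer as a resistance in series:
  R_conv,in = 1/(hA) = 1/(9.25·2.91) = 0.03715 K/W
  R_plate glass = L/(kA) = 5.92×10^-4/(0.885·2.91) = 2.299×10^-4 K/W
ΣR = 0.03715 + 2.299×10^-4 = 0.03738 K/W
Q = ΔT/ΣR = (296.5 K − 261.1 K)/0.03738 = 947 W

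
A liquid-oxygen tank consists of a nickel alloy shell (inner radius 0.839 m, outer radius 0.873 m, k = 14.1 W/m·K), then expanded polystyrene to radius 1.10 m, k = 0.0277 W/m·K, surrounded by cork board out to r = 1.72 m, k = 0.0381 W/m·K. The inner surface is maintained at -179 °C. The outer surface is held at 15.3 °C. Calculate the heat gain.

Q = 142 W

Series thermal resistances, inner to outer:
  R_nickel alloy = (1/0.839 − 1/0.873)/(4πk) = 0.04642/(4π·14.1) = 2.620×10^-4 K/W
  R_expanded polystyrene = (1/0.873 − 1/1.10)/(4πk) = 0.2364/(4π·0.0277) = 0.6791 K/W
  R_cork board = (1/1.10 − 1/1.72)/(4πk) = 0.3277/(4π·0.0381) = 0.6844 K/W
ΣR = 2.620×10^-4 + 0.6791 + 0.6844 = 1.364 K/W
Q = ΔT/ΣR = (-179 °C − 15.3 °C)/1.364 = -142 W
(Negative Q ⇒ heat flows inward; heat gain = 142 W.)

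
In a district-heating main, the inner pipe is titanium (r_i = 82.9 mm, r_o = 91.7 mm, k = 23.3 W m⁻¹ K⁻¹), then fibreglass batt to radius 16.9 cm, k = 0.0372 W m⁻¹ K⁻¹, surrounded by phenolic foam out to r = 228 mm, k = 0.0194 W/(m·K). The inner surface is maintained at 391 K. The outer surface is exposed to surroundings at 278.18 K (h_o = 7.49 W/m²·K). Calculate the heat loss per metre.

Q' = 21.8 W/m

Series thermal resistances, inner to outer:
  R'_titanium = ln(0.0917/0.0829)/(2πk) = 0.1009/(2π·23.3) = 6.891×10^-4 m·K/W
  R'_fibreglass batt = ln(0.169/0.0917)/(2πk) = 0.6114/(2π·0.0372) = 2.616 m·K/W
  R'_phenolic foam = ln(0.228/0.169)/(2πk) = 0.2994/(2π·0.0194) = 2.457 m·K/W
  R'_conv,out = 1/(2πr h) = 1/(2π·0.228·7.49) = 0.09320 m·K/W
ΣR = 6.891×10^-4 + 2.616 + 2.457 + 0.09320 = 5.167 m·K/W
Q' = ΔT/ΣR = (391 K − 278.18 K)/5.167 = 21.8 W/m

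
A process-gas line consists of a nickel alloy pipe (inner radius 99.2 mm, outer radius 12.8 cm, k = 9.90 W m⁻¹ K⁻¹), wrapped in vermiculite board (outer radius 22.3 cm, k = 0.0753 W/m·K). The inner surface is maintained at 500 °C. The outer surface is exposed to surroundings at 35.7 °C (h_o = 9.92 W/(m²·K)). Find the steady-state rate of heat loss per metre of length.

Q' = 372 W/m

Resistance network (inner→outer):
  R'_nickel alloy = ln(0.128/0.0992)/(2πk) = 0.2549/(2π·9.90) = 0.004098 m·K/W
  R'_vermiculite board = ln(0.223/0.128)/(2πk) = 0.5551/(2π·0.0753) = 1.173 m·K/W
  R'_conv,out = 1/(2πr h) = 1/(2π·0.223·9.92) = 0.07195 m·K/W
ΣR = 0.004098 + 1.173 + 0.07195 = 1.249 m·K/W
Q' = ΔT/ΣR = (500 °C − 35.7 °C)/1.249 = 372 W/m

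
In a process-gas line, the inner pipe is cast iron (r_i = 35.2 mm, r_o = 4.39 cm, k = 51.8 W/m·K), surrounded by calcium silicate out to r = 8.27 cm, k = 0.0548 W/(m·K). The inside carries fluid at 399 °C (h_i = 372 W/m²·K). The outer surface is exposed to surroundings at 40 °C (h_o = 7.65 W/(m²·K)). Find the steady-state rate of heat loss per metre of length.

Q' = 171 W/m

Resistance network (inner→outer):
  R'_conv,in = 1/(2πr h) = 1/(2π·0.0352·372) = 0.01215 m·K/W
  R'_cast iron = ln(0.0439/0.0352)/(2πk) = 0.2209/(2π·51.8) = 6.786×10^-4 m·K/W
  R'_calcium silicate = ln(0.0827/0.0439)/(2πk) = 0.6333/(2π·0.0548) = 1.839 m·K/W
  R'_conv,out = 1/(2πr h) = 1/(2π·0.0827·7.65) = 0.2516 m·K/W
ΣR = 0.01215 + 6.786×10^-4 + 1.839 + 0.2516 = 2.103 m·K/W
Q' = ΔT/ΣR = (399 °C − 40 °C)/2.103 = 171 W/m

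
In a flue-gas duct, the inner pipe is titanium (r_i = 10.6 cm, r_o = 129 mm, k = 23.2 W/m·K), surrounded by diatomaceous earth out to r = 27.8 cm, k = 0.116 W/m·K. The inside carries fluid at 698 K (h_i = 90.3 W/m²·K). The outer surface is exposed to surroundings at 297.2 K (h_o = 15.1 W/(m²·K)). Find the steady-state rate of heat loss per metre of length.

Resistance network (inner→outer):
  R'_conv,in = 1/(2πr h) = 1/(2π·0.106·90.3) = 0.01663 m·K/W
  R'_titanium = ln(0.129/0.106)/(2πk) = 0.1964/(2π·23.2) = 0.001347 m·K/W
  R'_diatomaceous earth = ln(0.278/0.129)/(2πk) = 0.7678/(2π·0.116) = 1.053 m·K/W
  R'_conv,out = 1/(2πr h) = 1/(2π·0.278·15.1) = 0.03791 m·K/W
ΣR = 0.01663 + 0.001347 + 1.053 + 0.03791 = 1.109 m·K/W
Q' = ΔT/ΣR = (698 K − 297.2 K)/1.109 = 361 W/m

Q' = 361 W/m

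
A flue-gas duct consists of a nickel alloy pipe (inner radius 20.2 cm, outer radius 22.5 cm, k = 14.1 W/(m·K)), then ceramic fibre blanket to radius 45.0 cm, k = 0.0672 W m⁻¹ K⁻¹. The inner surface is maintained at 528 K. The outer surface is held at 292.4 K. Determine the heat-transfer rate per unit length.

Series thermal resistances, inner to outer:
  R'_nickel alloy = ln(0.225/0.202)/(2πk) = 0.1078/(2π·14.1) = 0.001217 m·K/W
  R'_ceramic fibre blanket = ln(0.450/0.225)/(2πk) = 0.6931/(2π·0.0672) = 1.642 m·K/W
ΣR = 0.001217 + 1.642 = 1.643 m·K/W
Q' = ΔT/ΣR = (528 K − 292.4 K)/1.643 = 143 W/m

Q' = 143 W/m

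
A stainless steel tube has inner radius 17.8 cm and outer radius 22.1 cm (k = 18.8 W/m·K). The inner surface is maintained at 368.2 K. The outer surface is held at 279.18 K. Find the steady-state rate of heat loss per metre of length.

Q' = 2πk·ΔT/ln(r₂/r₁) = 2π × 18.8 × 89.02 / ln(0.221/0.178) = 48600 W/m

Q' = 48600 W/m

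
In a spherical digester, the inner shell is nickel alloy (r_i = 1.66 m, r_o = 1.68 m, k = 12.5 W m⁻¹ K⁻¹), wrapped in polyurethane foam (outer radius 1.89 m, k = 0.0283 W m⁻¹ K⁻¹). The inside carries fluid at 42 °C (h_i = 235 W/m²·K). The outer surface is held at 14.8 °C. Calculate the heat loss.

Q = 146 W

Series thermal resistances, inner to outer:
  R_conv,in = 1/(4πr²h) = 1/(4π·1.66²·235) = 1.229×10^-4 K/W
  R_nickel alloy = (1/1.66 − 1/1.68)/(4πk) = 0.007172/(4π·12.5) = 4.566×10^-5 K/W
  R_polyurethane foam = (1/1.68 − 1/1.89)/(4πk) = 0.06614/(4π·0.0283) = 0.1860 K/W
ΣR = 1.229×10^-4 + 4.566×10^-5 + 0.1860 = 0.1862 K/W
Q = ΔT/ΣR = (42 °C − 14.8 °C)/0.1862 = 146 W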